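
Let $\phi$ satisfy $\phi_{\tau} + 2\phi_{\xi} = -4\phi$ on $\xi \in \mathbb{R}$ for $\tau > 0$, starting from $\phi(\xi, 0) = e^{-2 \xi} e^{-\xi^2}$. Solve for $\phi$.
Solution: Substitute $\phi = e^{-2\xi}u$, i.e. $u = e^{2\xi}\phi$.
By the product rule, $\phi_{\xi} = e^{-2\xi}(u_{\xi} - 2u)$, $\phi_{\tau} = e^{-2\xi}u_{\tau}$.
Substituting into the PDE and dividing by $e^{-2\xi}$: $u_{\tau} + 2(u_{\xi} - 2u) = -4u$.
The lower-order terms cancel, leaving the standard advection equation $u_{\tau} + 2u_{\xi} = 0$.
Initial data for $u$: $u(\xi,0) = e^{2\xi}\phi(\xi,0) = e^{-\xi^2}$.
Solve for $u$:
  By method of characteristics (waves move right with speed 2):
  Along characteristics $\xi - 2\tau =$ const, $u$ is constant, so $u(\xi,\tau) = f(\xi - 2\tau)$ with $f = u( \cdot , 0)$.
Hence $u(\xi,\tau) = e^{-(\xi - 2 \tau)^2}$.
Transform back: $\phi(\xi,\tau) = e^{-2\xi}u(\xi,\tau)$.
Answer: $\phi(\xi, \tau) = e^{-2 \xi} e^{-(-2 \tau + \xi)^2}$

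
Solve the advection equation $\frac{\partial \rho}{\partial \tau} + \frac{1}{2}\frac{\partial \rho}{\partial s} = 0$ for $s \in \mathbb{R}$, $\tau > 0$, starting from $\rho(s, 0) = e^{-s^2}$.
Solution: By characteristics ($ds/d\tau = 1/2$), $\rho(s,\tau) = f(s - \frac{1}{2}\tau)$ with $f = \rho( \cdot , 0)$.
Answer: $\rho(s, \tau) = e^{-(-\tau/2 + s)^2}$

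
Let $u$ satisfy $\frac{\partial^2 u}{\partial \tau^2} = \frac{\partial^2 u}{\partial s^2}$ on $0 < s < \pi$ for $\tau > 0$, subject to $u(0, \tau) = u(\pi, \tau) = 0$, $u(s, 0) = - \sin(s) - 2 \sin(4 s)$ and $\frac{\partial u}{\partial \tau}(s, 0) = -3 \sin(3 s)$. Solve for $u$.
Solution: Separating variables: $u = \sum [A_n \cos(\omega_n \tau) + B_n \sin(\omega_n \tau)] \sin(ns)$, $\omega_n = n$. From ICs ($B_n$ = velocity coefficient / $\omega_n$): $A_1=-1, A_4=-2, B_3=-1$.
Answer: $u(s, \tau) = - \sin(3 \tau) \sin(3 s) -  \sin(s) \cos(\tau) - 2 \sin(4 s) \cos(4 \tau)$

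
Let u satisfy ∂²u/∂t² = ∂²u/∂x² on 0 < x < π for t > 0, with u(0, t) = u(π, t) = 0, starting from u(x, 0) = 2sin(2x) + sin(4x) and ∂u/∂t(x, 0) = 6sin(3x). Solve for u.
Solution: Using separation of variables u = X(x)T(t):
Eigenfunctions: sin(nx), n = 1, 2, 3, ...
General solution: u(x, t) = Σ [A_n cos(n t) + B_n sin(n t)] sin(nx)
From u(x,0) = 2sin(2x) + sin(4x): A_2=2, A_4=1. From u_t(x,0) = 6sin(3x), using u_t(x,0) = Σ ω_n B_n sin(nx) with ω_n = n: B_3 = 6/3 = 2.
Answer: u(x, t) = 2sin(3t)sin(3x) + 2sin(2x)cos(2t) + sin(4x)cos(4t)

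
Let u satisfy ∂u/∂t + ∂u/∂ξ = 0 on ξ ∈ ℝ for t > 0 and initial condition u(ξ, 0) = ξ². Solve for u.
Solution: By method of characteristics (waves move right with speed 1):
Along characteristics ξ - t = const, u is constant, so u(ξ,t) = f(ξ - t) with f = u(·, 0).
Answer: u(ξ, t) = t² - 2tξ + ξ²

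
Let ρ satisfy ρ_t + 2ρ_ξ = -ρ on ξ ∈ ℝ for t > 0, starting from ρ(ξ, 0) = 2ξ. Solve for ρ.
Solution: Substitute ρ = exp(-t)u, i.e. u = exp(t)ρ.
By the product rule, ρ_t = exp(-t)(u_t - u), ρ_ξ = exp(-t)u_ξ.
Substituting into the PDE and dividing by exp(-t): u_t - u + 2u_ξ = -u.
The lower-order terms cancel, leaving the standard advection equation u_t + 2u_ξ = 0.
Initial data for u: u(ξ,0) = ρ(ξ,0) = 2ξ.
Solve for u:
  By method of characteristics (waves move right with speed 2):
  Along characteristics ξ - 2t = const, u is constant, so u(ξ,t) = f(ξ - 2t) with f = u(·, 0).
Hence u(ξ,t) = -4t + 2ξ.
Transform back: ρ(ξ,t) = exp(-t)u(ξ,t).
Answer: ρ(ξ, t) = -4texp(-t) + 2ξexp(-t)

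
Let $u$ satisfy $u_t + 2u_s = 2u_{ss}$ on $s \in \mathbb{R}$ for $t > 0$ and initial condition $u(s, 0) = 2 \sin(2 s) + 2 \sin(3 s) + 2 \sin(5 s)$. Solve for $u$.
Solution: Moving frame: $\eta = s - 2t$, $\sigma = t$, $u = w(\eta,\sigma)$, so $u_t = w_{\sigma} - 2w_{\eta}$ and $u_{ss} = w_{\eta\eta}$.
Hence $u_t + 2u_s = w_{\sigma}$ and the PDE becomes the heat equation $w_{\sigma} = 2w_{\eta\eta}$ on $\eta \in \mathbb{R}$.
Initial data: $w(\eta,0) = u(\eta,0) = 2 \sin(2 \eta) + 2 \sin(3 \eta) + 2 \sin(5 \eta)$. Each mode $\sin(n\eta)$ decays as $e^{-2n^2\sigma}$ on $\mathbb{R}$, so $w(\eta,\sigma) = \sum c_n e^{-2n^2\sigma} \sin(n\eta)$ with $c_2=2, c_3=2, c_5=2$: $w(\eta,\sigma) = 2 e^{-8 \sigma} \sin(2 \eta) + 2 e^{-18 \sigma} \sin(3 \eta) + 2 e^{-50 \sigma} \sin(5 \eta)$.
Substituting back: $u(s,t) = w(s - 2t, t)$.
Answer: $u(s, t) = 2 e^{-8 t} \sin(2 s - 4 t) + 2 e^{-18 t} \sin(3 s - 6 t) + 2 e^{-50 t} \sin(5 s - 10 t)$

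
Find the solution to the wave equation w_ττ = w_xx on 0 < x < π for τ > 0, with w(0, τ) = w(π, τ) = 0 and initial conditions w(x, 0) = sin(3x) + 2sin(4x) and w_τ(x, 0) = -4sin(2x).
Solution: Using separation of variables w = X(x)T(τ):
Eigenfunctions: sin(nx), n = 1, 2, 3, ...
General solution: w(x, τ) = Σ [A_n cos(n τ) + B_n sin(n τ)] sin(nx)
From w(x,0) = sin(3x) + 2sin(4x): A_3=1, A_4=2. From w_τ(x,0) = -4sin(2x), using w_τ(x,0) = Σ ω_n B_n sin(nx) with ω_n = n: B_2 = (-4)/2 = -2.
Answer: w(x, τ) = -2sin(2x)sin(2τ) + sin(3x)cos(3τ) + 2sin(4x)cos(4τ)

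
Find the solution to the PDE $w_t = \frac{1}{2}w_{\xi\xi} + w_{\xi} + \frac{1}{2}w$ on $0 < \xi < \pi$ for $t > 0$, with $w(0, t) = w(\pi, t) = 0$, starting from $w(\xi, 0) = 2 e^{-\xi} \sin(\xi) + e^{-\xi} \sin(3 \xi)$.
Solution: Substitute $w = e^{-\xi}u$, i.e. $u = e^{\xi}w$.
By the product rule, $w_{\xi} = e^{-\xi}(u_{\xi} - u)$, $w_{\xi\xi} = e^{-\xi}(u_{\xi\xi} - 2u_{\xi} + u)$, $w_t = e^{-\xi}u_t$.
Substituting into the PDE and dividing by $e^{-\xi}$: $u_t = \frac{1}{2}(u_{\xi\xi} - 2u_{\xi} + u) + (u_{\xi} - u) + \frac{1}{2}u$.
The lower-order terms cancel, leaving the standard heat equation $u_t = \frac{1}{2}u_{\xi\xi}$.
Initial data for $u$: $u(\xi,0) = e^{\xi}w(\xi,0) = 2 \sin(\xi) + \sin(3 \xi)$. The boundary conditions carry over: $u(0,t) = u(\pi,t) = 0$.
Solve for $u$:
  Using separation of variables $u = X(\xi)T(t)$:
  Eigenfunctions: $\sin(n\xi)$, $n = 1, 2, 3, \ldots$
  General solution: $u(\xi, t) = \sum c_n \sin(n\xi) e^{-n^2 t/2}$
  Matching $u(\xi,0) = 2 \sin(\xi) + \sin(3 \xi)$ term by term: $c_1=2, c_3=1$.
Hence $u(\xi,t) = 2 e^{-t/2} \sin(\xi) + e^{-9 t/2} \sin(3 \xi)$.
Transform back: $w(\xi,t) = e^{-\xi}u(\xi,t)$.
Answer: $w(\xi, t) = 2 e^{-\xi} e^{-t/2} \sin(\xi) + e^{-\xi} e^{-9 t/2} \sin(3 \xi)$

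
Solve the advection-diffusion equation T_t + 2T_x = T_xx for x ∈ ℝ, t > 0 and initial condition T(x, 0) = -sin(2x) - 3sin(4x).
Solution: Change to a moving frame: let η = x - 2t, σ = t and write T(x,t) = u(η,σ).
By the chain rule T_t = u_σ - 2u_η, T_x = u_η, T_xx = u_ηη.
Then T_t + 2T_x = u_σ: the advection term cancels and the PDE becomes the heat equation u_σ = u_ηη on η ∈ ℝ.
Initial data: u(η,0) = T(η,0) = -sin(2η) - 3sin(4η).
On η ∈ ℝ each mode satisfies (sin(nη))″ = -n² sin(nη), so exp(-n²σ) sin(nη) solves the heat equation; by superposition u(η,σ) = Σ c_n exp(-n²σ) sin(nη).
Reading off the coefficients: c_2=-1, c_4=-3, so u(η,σ) = -exp(-4σ)sin(2η) - 3exp(-16σ)sin(4η).
Substituting back η = x - 2t, σ = t: T(x,t) = u(x - 2t, t).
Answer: T(x, t) = exp(-4t)sin(4t - 2x) + 3exp(-16t)sin(8t - 4x)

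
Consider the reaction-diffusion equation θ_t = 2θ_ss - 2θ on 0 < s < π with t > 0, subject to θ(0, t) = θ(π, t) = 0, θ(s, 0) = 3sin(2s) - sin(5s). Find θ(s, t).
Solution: Substitute θ = exp(-2t)u, i.e. u = exp(2t)θ.
By the product rule, θ_t = exp(-2t)(u_t - 2u), θ_ss = exp(-2t)u_ss.
Substituting into the PDE and dividing by exp(-2t): u_t - 2u = 2u_ss - 2u.
The lower-order terms cancel, leaving the standard heat equation u_t = 2u_ss.
Initial data for u: u(s,0) = θ(s,0) = 3sin(2s) - sin(5s). The boundary conditions carry over: u(0,t) = u(π,t) = 0.
Solve for u:
  Using separation of variables u = X(s)G(t):
  Eigenfunctions: sin(ns), n = 1, 2, 3, ...
  General solution: u(s, t) = Σ c_n sin(ns) exp(-2n² t)
  Matching u(s,0) = 3sin(2s) - sin(5s) term by term: c_2=3, c_5=-1.
Hence u(s,t) = 3exp(-8t)sin(2s) - exp(-50t)sin(5s).
Transform back: θ(s,t) = exp(-2t)u(s,t).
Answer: θ(s, t) = 3exp(-10t)sin(2s) - exp(-52t)sin(5s)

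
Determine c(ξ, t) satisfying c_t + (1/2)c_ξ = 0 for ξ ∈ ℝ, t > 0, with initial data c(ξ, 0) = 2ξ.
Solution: By characteristics (dξ/dt = 1/2), c(ξ,t) = f(ξ - (1/2)t) with f = c(·, 0).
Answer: c(ξ, t) = -t + 2ξ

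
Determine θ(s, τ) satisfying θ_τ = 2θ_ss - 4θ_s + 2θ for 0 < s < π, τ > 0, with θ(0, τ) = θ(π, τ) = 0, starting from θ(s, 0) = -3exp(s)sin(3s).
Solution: Substitute θ = exp(s)u.
Then θ_s = exp(s)(u_s + u), θ_ss = exp(s)(u_ss + 2u_s + u), θ_τ = exp(s)u_τ; substituting and dividing by exp(s), the lower-order terms cancel: u_τ = 2u_ss (standard heat equation).
Data for u: u(s,0) = exp(-s)θ(s,0) = -3sin(3s). The boundary conditions carry over: u(0,τ) = u(π,τ) = 0.
Separating variables: u = Σ c_n exp(-2n²τ) sin(ns). From u(s,0) = -3sin(3s): c_3=-3.
So u(s,τ) = -3exp(-18τ)sin(3s), and θ(s,τ) = exp(s)u(s,τ).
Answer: θ(s, τ) = -3exp(s)exp(-18τ)sin(3s)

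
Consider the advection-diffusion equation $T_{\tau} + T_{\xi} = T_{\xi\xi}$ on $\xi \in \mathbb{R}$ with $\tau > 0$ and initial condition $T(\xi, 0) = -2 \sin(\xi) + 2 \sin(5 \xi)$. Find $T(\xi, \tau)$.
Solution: Moving frame: $\eta = \xi - \tau$, $\sigma = \tau$, $T = u(\eta,\sigma)$, so $T_{\tau} = u_{\sigma} - u_{\eta}$ and $T_{\xi\xi} = u_{\eta\eta}$.
Hence $T_{\tau} + T_{\xi} = u_{\sigma}$ and the PDE becomes the heat equation $u_{\sigma} = u_{\eta\eta}$ on $\eta \in \mathbb{R}$.
Initial data: $u(\eta,0) = T(\eta,0) = -2 \sin(\eta) + 2 \sin(5 \eta)$. Each mode $\sin(n\eta)$ decays as $e^{-n^2\sigma}$ on $\mathbb{R}$, so $u(\eta,\sigma) = \sum c_n e^{-n^2\sigma} \sin(n\eta)$ with $c_1=-2, c_5=2$: $u(\eta,\sigma) = -2 e^{-\sigma} \sin(\eta) + 2 e^{-25 \sigma} \sin(5 \eta)$.
Substituting back: $T(\xi,\tau) = u(\xi - \tau, \tau)$.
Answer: $T(\xi, \tau) = 2 e^{-\tau} \sin(\tau - \xi) - 2 e^{-25 \tau} \sin(5 \tau - 5 \xi)$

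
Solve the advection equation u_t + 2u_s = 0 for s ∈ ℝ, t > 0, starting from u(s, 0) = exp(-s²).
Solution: By characteristics (ds/dt = 2), u(s,t) = f(s - 2t) with f = u(·, 0).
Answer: u(s, t) = exp(-(s - 2t)²)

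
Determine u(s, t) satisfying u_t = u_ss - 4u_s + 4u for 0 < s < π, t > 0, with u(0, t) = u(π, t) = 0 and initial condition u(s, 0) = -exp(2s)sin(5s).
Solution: Substitute u = exp(2s)w, i.e. w = exp(-2s)u.
By the product rule, u_s = exp(2s)(w_s + 2w), u_ss = exp(2s)(w_ss + 4w_s + 4w), u_t = exp(2s)w_t.
Substituting into the PDE and dividing by exp(2s): w_t = (w_ss + 4w_s + 4w) - 4(w_s + 2w) + 4w.
The lower-order terms cancel, leaving the standard heat equation w_t = w_ss.
Initial data for w: w(s,0) = exp(-2s)u(s,0) = -sin(5s). The boundary conditions carry over: w(0,t) = w(π,t) = 0.
Solve for w:
  Using separation of variables w = X(s)T(t):
  Eigenfunctions: sin(ns), n = 1, 2, 3, ...
  General solution: w(s, t) = Σ c_n sin(ns) exp(-n² t)
  Matching w(s,0) = -sin(5s) term by term: c_5=-1.
Hence w(s,t) = -exp(-25t)sin(5s).
Transform back: u(s,t) = exp(2s)w(s,t).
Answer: u(s, t) = -exp(2s)exp(-25t)sin(5s)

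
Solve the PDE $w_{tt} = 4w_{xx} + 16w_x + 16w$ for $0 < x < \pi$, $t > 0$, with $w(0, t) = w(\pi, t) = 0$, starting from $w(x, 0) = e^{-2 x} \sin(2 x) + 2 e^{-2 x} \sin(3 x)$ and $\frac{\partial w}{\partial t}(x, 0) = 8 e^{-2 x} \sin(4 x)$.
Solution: Substitute $w = e^{-2x}u$.
Then $w_x = e^{-2x}(u_x - 2u)$, $w_{xx} = e^{-2x}(u_{xx} - 4u_x + 4u)$, $w_{tt} = e^{-2x}u_{tt}$; substituting and dividing by $e^{-2x}$, the lower-order terms cancel: $u_{tt} = 4u_{xx}$ (standard wave equation).
Data for $u$: $u(x,0) = e^{2x}w(x,0) = \sin(2 x) + 2 \sin(3 x)$; $u_t(x,0) = e^{2x}w_t(x,0) = 8 \sin(4 x)$. The boundary conditions carry over: $u(0,t) = u(\pi,t) = 0$.
Separating variables: $u = \sum [A_n \cos(\omega_n t) + B_n \sin(\omega_n t)] \sin(nx)$, $\omega_n = 2n$. From ICs ($B_n$ = velocity coefficient / $\omega_n$): $A_2=1, A_3=2, B_4=1$.
So $u(x,t) = \sin(8 t) \sin(4 x) + \sin(2 x) \cos(4 t) + 2 \sin(3 x) \cos(6 t)$, and $w(x,t) = e^{-2x}u(x,t)$.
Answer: $w(x, t) = e^{-2 x} \sin(8 t) \sin(4 x) + e^{-2 x} \sin(2 x) \cos(4 t) + 2 e^{-2 x} \sin(3 x) \cos(6 t)$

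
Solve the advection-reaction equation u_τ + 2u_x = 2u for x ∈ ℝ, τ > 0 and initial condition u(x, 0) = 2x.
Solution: Substitute u = exp(2τ)w, i.e. w = exp(-2τ)u.
By the product rule, u_τ = exp(2τ)(w_τ + 2w), u_x = exp(2τ)w_x.
Substituting into the PDE and dividing by exp(2τ): w_τ + 2w + 2w_x = 2w.
The lower-order terms cancel, leaving the standard advection equation w_τ + 2w_x = 0.
Initial data for w: w(x,0) = u(x,0) = 2x.
Solve for w:
  By method of characteristics (waves move right with speed 2):
  Along characteristics x - 2τ = const, w is constant, so w(x,τ) = f(x - 2τ) with f = w(·, 0).
Hence w(x,τ) = 2x - 4τ.
Transform back: u(x,τ) = exp(2τ)w(x,τ).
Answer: u(x, τ) = 2xexp(2τ) - 4τexp(2τ)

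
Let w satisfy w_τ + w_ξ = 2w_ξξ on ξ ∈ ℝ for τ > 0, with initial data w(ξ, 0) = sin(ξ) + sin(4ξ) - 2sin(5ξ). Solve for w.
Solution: Change to a moving frame: let η = ξ - τ, σ = τ and write w(ξ,τ) = u(η,σ).
By the chain rule w_τ = u_σ - u_η, w_ξ = u_η, w_ξξ = u_ηη.
Then w_τ + w_ξ = u_σ: the advection term cancels and the PDE becomes the heat equation u_σ = 2u_ηη on η ∈ ℝ.
Initial data: u(η,0) = w(η,0) = sin(η) + sin(4η) - 2sin(5η).
On η ∈ ℝ each mode satisfies (sin(nη))″ = -n² sin(nη), so exp(-2n²σ) sin(nη) solves the heat equation; by superposition u(η,σ) = Σ c_n exp(-2n²σ) sin(nη).
Reading off the coefficients: c_1=1, c_4=1, c_5=-2, so u(η,σ) = exp(-2σ)sin(η) + exp(-32σ)sin(4η) - 2exp(-50σ)sin(5η).
Substituting back η = ξ - τ, σ = τ: w(ξ,τ) = u(ξ - τ, τ).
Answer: w(ξ, τ) = exp(-2τ)sin(ξ - τ) + exp(-32τ)sin(4ξ - 4τ) - 2exp(-50τ)sin(5ξ - 5τ)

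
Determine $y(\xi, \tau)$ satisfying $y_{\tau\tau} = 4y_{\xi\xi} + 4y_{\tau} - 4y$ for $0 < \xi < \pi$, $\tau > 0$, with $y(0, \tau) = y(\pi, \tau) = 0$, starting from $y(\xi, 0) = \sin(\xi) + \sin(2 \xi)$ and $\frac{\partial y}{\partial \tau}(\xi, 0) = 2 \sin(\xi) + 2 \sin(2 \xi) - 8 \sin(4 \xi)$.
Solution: Substitute $y = e^{2\tau}u$.
Then $y_{\tau} = e^{2\tau}(u_{\tau} + 2u)$, $y_{\tau\tau} = e^{2\tau}(u_{\tau\tau} + 4u_{\tau} + 4u)$, $y_{\xi\xi} = e^{2\tau}u_{\xi\xi}$; substituting and dividing by $e^{2\tau}$, the lower-order terms cancel: $u_{\tau\tau} = 4u_{\xi\xi}$ (standard wave equation).
Data for $u$: $u(\xi,0) = y(\xi,0) = \sin(\xi) + \sin(2 \xi)$; $u_{\tau}(\xi,0) = y_{\tau}(\xi,0) - 2y(\xi,0) = -8 \sin(4 \xi)$. The boundary conditions carry over: $u(0,\tau) = u(\pi,\tau) = 0$.
Separating variables: $u = \sum [A_n \cos(\omega_n \tau) + B_n \sin(\omega_n \tau)] \sin(n\xi)$, $\omega_n = 2n$. From ICs ($B_n$ = velocity coefficient / $\omega_n$): $A_1=1, A_2=1, B_4=-1$.
So $u(\xi,\tau) = \sin(\xi) \cos(2 \tau) + \sin(2 \xi) \cos(4 \tau) - \sin(4 \xi) \sin(8 \tau)$, and $y(\xi,\tau) = e^{2\tau}u(\xi,\tau)$.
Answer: $y(\xi, \tau) = - e^{2 \tau} \sin(8 \tau) \sin(4 \xi) + e^{2 \tau} \sin(\xi) \cos(2 \tau) + e^{2 \tau} \sin(2 \xi) \cos(4 \tau)$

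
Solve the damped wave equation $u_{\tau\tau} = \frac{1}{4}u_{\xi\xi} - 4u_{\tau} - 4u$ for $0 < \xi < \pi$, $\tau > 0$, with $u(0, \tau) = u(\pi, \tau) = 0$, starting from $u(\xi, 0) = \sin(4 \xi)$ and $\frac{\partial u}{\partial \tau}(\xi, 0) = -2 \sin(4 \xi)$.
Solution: Substitute $u = e^{-2\tau}w$.
Then $u_{\tau} = e^{-2\tau}(w_{\tau} - 2w)$, $u_{\tau\tau} = e^{-2\tau}(w_{\tau\tau} - 4w_{\tau} + 4w)$, $u_{\xi\xi} = e^{-2\tau}w_{\xi\xi}$; substituting and dividing by $e^{-2\tau}$, the lower-order terms cancel: $w_{\tau\tau} = \frac{1}{4}w_{\xi\xi}$ (standard wave equation).
Data for $w$: $w(\xi,0) = u(\xi,0) = \sin(4 \xi)$; $w_{\tau}(\xi,0) = u_{\tau}(\xi,0) + 2u(\xi,0) = 0$. The boundary conditions carry over: $w(0,\tau) = w(\pi,\tau) = 0$.
Separating variables: $w = \sum [A_n \cos(\omega_n \tau) + B_n \sin(\omega_n \tau)] \sin(n\xi)$, $\omega_n = n/2$. From ICs: $A_4=1$.
So $w(\xi,\tau) = \sin(4 \xi) \cos(2 \tau)$, and $u(\xi,\tau) = e^{-2\tau}w(\xi,\tau)$.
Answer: $u(\xi, \tau) = e^{-2 \tau} \sin(4 \xi) \cos(2 \tau)$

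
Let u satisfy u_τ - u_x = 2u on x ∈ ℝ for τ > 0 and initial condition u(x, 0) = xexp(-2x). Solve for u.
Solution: Substitute u = exp(-2x)w, i.e. w = exp(2x)u.
By the product rule, u_x = exp(-2x)(w_x - 2w), u_τ = exp(-2x)w_τ.
Substituting into the PDE and dividing by exp(-2x): w_τ - (w_x - 2w) = 2w.
The lower-order terms cancel, leaving the standard advection equation w_τ - w_x = 0.
Initial data for w: w(x,0) = exp(2x)u(x,0) = x.
Solve for w:
  By method of characteristics (waves move left with speed 1):
  Along characteristics x + τ = const, w is constant, so w(x,τ) = f(x + τ) with f = w(·, 0).
Hence w(x,τ) = x + τ.
Transform back: u(x,τ) = exp(-2x)w(x,τ).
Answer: u(x, τ) = xexp(-2x) + τexp(-2x)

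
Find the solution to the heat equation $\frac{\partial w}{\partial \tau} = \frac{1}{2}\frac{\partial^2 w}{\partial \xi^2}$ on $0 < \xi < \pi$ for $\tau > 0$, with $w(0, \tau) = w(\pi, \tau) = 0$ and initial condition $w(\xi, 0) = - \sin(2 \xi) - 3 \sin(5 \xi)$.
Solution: Using separation of variables $w = X(\xi)T(\tau)$:
Eigenfunctions: $\sin(n\xi)$, $n = 1, 2, 3, \ldots$
General solution: $w(\xi, \tau) = \sum c_n \sin(n\xi) e^{-n^2 \tau/2}$
Matching $w(\xi,0) = - \sin(2 \xi) - 3 \sin(5 \xi)$ term by term: $c_2=-1, c_5=-3$.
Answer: $w(\xi, \tau) = - e^{-2 \tau} \sin(2 \xi) - 3 e^{-25 \tau/2} \sin(5 \xi)$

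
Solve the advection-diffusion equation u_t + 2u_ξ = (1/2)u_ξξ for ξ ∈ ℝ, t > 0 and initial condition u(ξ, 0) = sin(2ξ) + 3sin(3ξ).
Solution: Change to a moving frame: let η = ξ - 2t, σ = t and write u(ξ,t) = w(η,σ).
By the chain rule u_t = w_σ - 2w_η, u_ξ = w_η, u_ξξ = w_ηη.
Then u_t + 2u_ξ = w_σ: the advection term cancels and the PDE becomes the heat equation w_σ = (1/2)w_ηη on η ∈ ℝ.
Initial data: w(η,0) = u(η,0) = sin(2η) + 3sin(3η).
On η ∈ ℝ each mode satisfies (sin(nη))″ = -n² sin(nη), so exp(-n²σ/2) sin(nη) solves the heat equation; by superposition w(η,σ) = Σ c_n exp(-n²σ/2) sin(nη).
Reading off the coefficients: c_2=1, c_3=3, so w(η,σ) = exp(-2σ)sin(2η) + 3exp(-9σ/2)sin(3η).
Substituting back η = ξ - 2t, σ = t: u(ξ,t) = w(ξ - 2t, t).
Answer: u(ξ, t) = -exp(-2t)sin(4t - 2ξ) - 3exp(-9t/2)sin(6t - 3ξ)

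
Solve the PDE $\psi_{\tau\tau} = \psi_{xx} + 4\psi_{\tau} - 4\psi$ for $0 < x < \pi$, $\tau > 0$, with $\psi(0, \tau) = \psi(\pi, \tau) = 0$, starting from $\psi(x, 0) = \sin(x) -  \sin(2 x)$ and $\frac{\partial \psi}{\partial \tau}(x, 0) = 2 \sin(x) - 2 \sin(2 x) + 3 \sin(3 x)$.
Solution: Substitute $\psi = e^{2\tau}u$.
Then $\psi_{\tau} = e^{2\tau}(u_{\tau} + 2u)$, $\psi_{\tau\tau} = e^{2\tau}(u_{\tau\tau} + 4u_{\tau} + 4u)$, $\psi_{xx} = e^{2\tau}u_{xx}$; substituting and dividing by $e^{2\tau}$, the lower-order terms cancel: $u_{\tau\tau} = u_{xx}$ (standard wave equation).
Data for $u$: $u(x,0) = \psi(x,0) = \sin(x) - \sin(2 x)$; $u_{\tau}(x,0) = \psi_{\tau}(x,0) - 2\psi(x,0) = 3 \sin(3 x)$. The boundary conditions carry over: $u(0,\tau) = u(\pi,\tau) = 0$.
Separating variables: $u = \sum [A_n \cos(\omega_n \tau) + B_n \sin(\omega_n \tau)] \sin(nx)$, $\omega_n = n$. From ICs ($B_n$ = velocity coefficient / $\omega_n$): $A_1=1, A_2=-1, B_3=1$.
So $u(x,\tau) = \sin(x) \cos(\tau) - \sin(2 x) \cos(2 \tau) + \sin(3 x) \sin(3 \tau)$, and $\psi(x,\tau) = e^{2\tau}u(x,\tau)$.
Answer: $\psi(x, \tau) = e^{2 \tau} \sin(3 \tau) \sin(3 x) + e^{2 \tau} \sin(x) \cos(\tau) -  e^{2 \tau} \sin(2 x) \cos(2 \tau)$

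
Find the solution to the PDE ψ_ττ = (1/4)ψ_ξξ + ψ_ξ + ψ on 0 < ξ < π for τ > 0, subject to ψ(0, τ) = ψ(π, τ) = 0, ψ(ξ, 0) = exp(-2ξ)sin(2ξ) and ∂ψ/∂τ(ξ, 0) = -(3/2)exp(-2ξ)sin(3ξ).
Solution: Substitute ψ = exp(-2ξ)u, i.e. u = exp(2ξ)ψ.
By the product rule, ψ_ξ = exp(-2ξ)(u_ξ - 2u), ψ_ξξ = exp(-2ξ)(u_ξξ - 4u_ξ + 4u), ψ_ττ = exp(-2ξ)u_ττ.
Substituting into the PDE and dividing by exp(-2ξ): u_ττ = (1/4)(u_ξξ - 4u_ξ + 4u) + (u_ξ - 2u) + u.
The lower-order terms cancel, leaving the standard wave equation u_ττ = (1/4)u_ξξ.
Initial data for u: u(ξ,0) = exp(2ξ)ψ(ξ,0) = sin(2ξ); u_τ(ξ,0) = exp(2ξ)ψ_τ(ξ,0) = -(3/2)sin(3ξ). The boundary conditions carry over: u(0,τ) = u(π,τ) = 0.
Solve for u:
  Using separation of variables u = X(ξ)T(τ):
  Eigenfunctions: sin(nξ), n = 1, 2, 3, ...
  General solution: u(ξ, τ) = Σ [A_n cos(n τ/2) + B_n sin(n τ/2)] sin(nξ)
  From u(ξ,0) = sin(2ξ): A_2=1. From u_τ(ξ,0) = -(3/2)sin(3ξ), using u_τ(ξ,0) = Σ ω_n B_n sin(nξ) with ω_n = n/2: B_3 = (-3/2)/(3/2) = -1.
Hence u(ξ,τ) = sin(2ξ)cos(τ) - sin(3ξ)sin(3τ/2).
Transform back: ψ(ξ,τ) = exp(-2ξ)u(ξ,τ).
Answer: ψ(ξ, τ) = exp(-2ξ)sin(2ξ)cos(τ) - exp(-2ξ)sin(3ξ)sin(3τ/2)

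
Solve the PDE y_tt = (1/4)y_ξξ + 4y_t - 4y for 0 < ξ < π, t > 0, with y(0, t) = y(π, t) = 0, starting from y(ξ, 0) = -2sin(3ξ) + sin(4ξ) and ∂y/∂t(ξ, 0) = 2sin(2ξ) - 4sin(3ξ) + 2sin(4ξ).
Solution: Substitute y = exp(2t)u, i.e. u = exp(-2t)y.
By the product rule, y_t = exp(2t)(u_t + 2u), y_tt = exp(2t)(u_tt + 4u_t + 4u), y_ξξ = exp(2t)u_ξξ.
Substituting into the PDE and dividing by exp(2t): u_tt + 4u_t + 4u = (1/4)u_ξξ + 4(u_t + 2u) - 4u.
The lower-order terms cancel, leaving the standard wave equation u_tt = (1/4)u_ξξ.
Initial data for u: u(ξ,0) = y(ξ,0) = -2sin(3ξ) + sin(4ξ); u_t(ξ,0) = y_t(ξ,0) - 2y(ξ,0) = 2sin(2ξ). The boundary conditions carry over: u(0,t) = u(π,t) = 0.
Solve for u:
  Using separation of variables u = X(ξ)T(t):
  Eigenfunctions: sin(nξ), n = 1, 2, 3, ...
  General solution: u(ξ, t) = Σ [A_n cos(n t/2) + B_n sin(n t/2)] sin(nξ)
  From u(ξ,0) = -2sin(3ξ) + sin(4ξ): A_3=-2, A_4=1. From u_t(ξ,0) = 2sin(2ξ), using u_t(ξ,0) = Σ ω_n B_n sin(nξ) with ω_n = n/2: B_2 = 2/1 = 2.
Hence u(ξ,t) = 2sin(t)sin(2ξ) - 2sin(3ξ)cos(3t/2) + sin(4ξ)cos(2t).
Transform back: y(ξ,t) = exp(2t)u(ξ,t).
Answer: y(ξ, t) = 2exp(2t)sin(t)sin(2ξ) - 2exp(2t)sin(3ξ)cos(3t/2) + exp(2t)sin(4ξ)cos(2t)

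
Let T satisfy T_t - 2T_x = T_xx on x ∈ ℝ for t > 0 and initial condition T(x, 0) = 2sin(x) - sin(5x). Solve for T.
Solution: Change to a moving frame: let η = x + 2t, σ = t and write T(x,t) = u(η,σ).
By the chain rule T_t = u_σ + 2u_η, T_x = u_η, T_xx = u_ηη.
Then T_t - 2T_x = u_σ: the advection term cancels and the PDE becomes the heat equation u_σ = u_ηη on η ∈ ℝ.
Initial data: u(η,0) = T(η,0) = 2sin(η) - sin(5η).
On η ∈ ℝ each mode satisfies (sin(nη))″ = -n² sin(nη), so exp(-n²σ) sin(nη) solves the heat equation; by superposition u(η,σ) = Σ c_n exp(-n²σ) sin(nη).
Reading off the coefficients: c_1=2, c_5=-1, so u(η,σ) = 2exp(-σ)sin(η) - exp(-25σ)sin(5η).
Substituting back η = x + 2t, σ = t: T(x,t) = u(x + 2t, t).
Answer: T(x, t) = 2exp(-t)sin(2t + x) - exp(-25t)sin(10t + 5x)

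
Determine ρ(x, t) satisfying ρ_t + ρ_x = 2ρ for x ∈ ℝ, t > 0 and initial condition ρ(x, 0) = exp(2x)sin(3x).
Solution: Substitute ρ = exp(2x)u, i.e. u = exp(-2x)ρ.
By the product rule, ρ_x = exp(2x)(u_x + 2u), ρ_t = exp(2x)u_t.
Substituting into the PDE and dividing by exp(2x): u_t + (u_x + 2u) = 2u.
The lower-order terms cancel, leaving the standard advection equation u_t + u_x = 0.
Initial data for u: u(x,0) = exp(-2x)ρ(x,0) = sin(3x).
Solve for u:
  By method of characteristics (waves move right with speed 1):
  Along characteristics x - t = const, u is constant, so u(x,t) = f(x - t) with f = u(·, 0).
Hence u(x,t) = -sin(3t - 3x).
Transform back: ρ(x,t) = exp(2x)u(x,t).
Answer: ρ(x, t) = -exp(2x)sin(3t - 3x)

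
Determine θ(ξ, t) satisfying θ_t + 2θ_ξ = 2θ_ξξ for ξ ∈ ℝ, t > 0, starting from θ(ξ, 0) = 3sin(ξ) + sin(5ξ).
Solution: Change to a moving frame: let η = ξ - 2t, σ = t and write θ(ξ,t) = u(η,σ).
By the chain rule θ_t = u_σ - 2u_η, θ_ξ = u_η, θ_ξξ = u_ηη.
Then θ_t + 2θ_ξ = u_σ: the advection term cancels and the PDE becomes the heat equation u_σ = 2u_ηη on η ∈ ℝ.
Initial data: u(η,0) = θ(η,0) = 3sin(η) + sin(5η).
On η ∈ ℝ each mode satisfies (sin(nη))″ = -n² sin(nη), so exp(-2n²σ) sin(nη) solves the heat equation; by superposition u(η,σ) = Σ c_n exp(-2n²σ) sin(nη).
Reading off the coefficients: c_1=3, c_5=1, so u(η,σ) = 3exp(-2σ)sin(η) + exp(-50σ)sin(5η).
Substituting back η = ξ - 2t, σ = t: θ(ξ,t) = u(ξ - 2t, t).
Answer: θ(ξ, t) = -3exp(-2t)sin(2t - ξ) - exp(-50t)sin(10t - 5ξ)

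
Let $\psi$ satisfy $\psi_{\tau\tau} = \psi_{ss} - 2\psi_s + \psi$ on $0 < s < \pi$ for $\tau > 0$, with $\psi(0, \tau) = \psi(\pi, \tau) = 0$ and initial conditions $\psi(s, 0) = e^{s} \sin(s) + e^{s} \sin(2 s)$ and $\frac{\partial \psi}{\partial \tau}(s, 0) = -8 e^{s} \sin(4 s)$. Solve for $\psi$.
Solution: Substitute $\psi = e^{s}u$.
Then $\psi_s = e^{s}(u_s + u)$, $\psi_{ss} = e^{s}(u_{ss} + 2u_s + u)$, $\psi_{\tau\tau} = e^{s}u_{\tau\tau}$; substituting and dividing by $e^{s}$, the lower-order terms cancel: $u_{\tau\tau} = u_{ss}$ (standard wave equation).
Data for $u$: $u(s,0) = e^{-s}\psi(s,0) = \sin(s) + \sin(2 s)$; $u_{\tau}(s,0) = e^{-s}\psi_{\tau}(s,0) = -8 \sin(4 s)$. The boundary conditions carry over: $u(0,\tau) = u(\pi,\tau) = 0$.
Separating variables: $u = \sum [A_n \cos(\omega_n \tau) + B_n \sin(\omega_n \tau)] \sin(ns)$, $\omega_n = n$. From ICs ($B_n$ = velocity coefficient / $\omega_n$): $A_1=1, A_2=1, B_4=-2$.
So $u(s,\tau) = \sin(s) \cos(\tau) + \sin(2 s) \cos(2 \tau) - 2 \sin(4 s) \sin(4 \tau)$, and $\psi(s,\tau) = e^{s}u(s,\tau)$.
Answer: $\psi(s, \tau) = -2 e^{s} \sin(4 \tau) \sin(4 s) + e^{s} \sin(s) \cos(\tau) + e^{s} \sin(2 s) \cos(2 \tau)$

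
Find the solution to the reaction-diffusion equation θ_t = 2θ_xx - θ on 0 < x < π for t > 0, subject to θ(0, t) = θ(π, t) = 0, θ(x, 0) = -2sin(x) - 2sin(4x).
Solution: Substitute θ = exp(-t)u, i.e. u = exp(t)θ.
By the product rule, θ_t = exp(-t)(u_t - u), θ_xx = exp(-t)u_xx.
Substituting into the PDE and dividing by exp(-t): u_t - u = 2u_xx - u.
The lower-order terms cancel, leaving the standard heat equation u_t = 2u_xx.
Initial data for u: u(x,0) = θ(x,0) = -2sin(x) - 2sin(4x). The boundary conditions carry over: u(0,t) = u(π,t) = 0.
Solve for u:
  Using separation of variables u = X(x)G(t):
  Eigenfunctions: sin(nx), n = 1, 2, 3, ...
  General solution: u(x, t) = Σ c_n sin(nx) exp(-2n² t)
  Matching u(x,0) = -2sin(x) - 2sin(4x) term by term: c_1=-2, c_4=-2.
Hence u(x,t) = -2exp(-2t)sin(x) - 2exp(-32t)sin(4x).
Transform back: θ(x,t) = exp(-t)u(x,t).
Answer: θ(x, t) = -2exp(-3t)sin(x) - 2exp(-33t)sin(4x)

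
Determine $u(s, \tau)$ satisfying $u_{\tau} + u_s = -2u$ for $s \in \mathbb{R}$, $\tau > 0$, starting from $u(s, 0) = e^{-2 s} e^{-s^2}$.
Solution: Substitute $u = e^{-2s}w$, i.e. $w = e^{2s}u$.
By the product rule, $u_s = e^{-2s}(w_s - 2w)$, $u_{\tau} = e^{-2s}w_{\tau}$.
Substituting into the PDE and dividing by $e^{-2s}$: $w_{\tau} + (w_s - 2w) = -2w$.
The lower-order terms cancel, leaving the standard advection equation $w_{\tau} + w_s = 0$.
Initial data for $w$: $w(s,0) = e^{2s}u(s,0) = e^{-s^2}$.
Solve for $w$:
  By method of characteristics (waves move right with speed 1):
  Along characteristics $s - \tau =$ const, $w$ is constant, so $w(s,\tau) = f(s - \tau)$ with $f = w( \cdot , 0)$.
Hence $w(s,\tau) = e^{-(s - \tau)^2}$.
Transform back: $u(s,\tau) = e^{-2s}w(s,\tau)$.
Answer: $u(s, \tau) = e^{-2 s} e^{-(-\tau + s)^2}$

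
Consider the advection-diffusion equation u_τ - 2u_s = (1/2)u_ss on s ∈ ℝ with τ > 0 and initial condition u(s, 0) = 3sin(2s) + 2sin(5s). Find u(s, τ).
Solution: Change to a moving frame: let η = s + 2τ, σ = τ and write u(s,τ) = w(η,σ).
By the chain rule u_τ = w_σ + 2w_η, u_s = w_η, u_ss = w_ηη.
Then u_τ - 2u_s = w_σ: the advection term cancels and the PDE becomes the heat equation w_σ = (1/2)w_ηη on η ∈ ℝ.
Initial data: w(η,0) = u(η,0) = 3sin(2η) + 2sin(5η).
On η ∈ ℝ each mode satisfies (sin(nη))″ = -n² sin(nη), so exp(-n²σ/2) sin(nη) solves the heat equation; by superposition w(η,σ) = Σ c_n exp(-n²σ/2) sin(nη).
Reading off the coefficients: c_2=3, c_5=2, so w(η,σ) = 3exp(-2σ)sin(2η) + 2exp(-25σ/2)sin(5η).
Substituting back η = s + 2τ, σ = τ: u(s,τ) = w(s + 2τ, τ).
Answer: u(s, τ) = 3exp(-2τ)sin(2s + 4τ) + 2exp(-25τ/2)sin(5s + 10τ)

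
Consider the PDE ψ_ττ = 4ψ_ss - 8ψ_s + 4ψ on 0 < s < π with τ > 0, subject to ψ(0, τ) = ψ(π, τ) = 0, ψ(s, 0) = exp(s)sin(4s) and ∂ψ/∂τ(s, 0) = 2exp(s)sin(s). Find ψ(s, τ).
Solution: Substitute ψ = exp(s)u, i.e. u = exp(-s)ψ.
By the product rule, ψ_s = exp(s)(u_s + u), ψ_ss = exp(s)(u_ss + 2u_s + u), ψ_ττ = exp(s)u_ττ.
Substituting into the PDE and dividing by exp(s): u_ττ = 4(u_ss + 2u_s + u) - 8(u_s + u) + 4u.
The lower-order terms cancel, leaving the standard wave equation u_ττ = 4u_ss.
Initial data for u: u(s,0) = exp(-s)ψ(s,0) = sin(4s); u_τ(s,0) = exp(-s)ψ_τ(s,0) = 2sin(s). The boundary conditions carry over: u(0,τ) = u(π,τ) = 0.
Solve for u:
  Using separation of variables u = X(s)T(τ):
  Eigenfunctions: sin(ns), n = 1, 2, 3, ...
  General solution: u(s, τ) = Σ [A_n cos(2n τ) + B_n sin(2n τ)] sin(ns)
  From u(s,0) = sin(4s): A_4=1. From u_τ(s,0) = 2sin(s), using u_τ(s,0) = Σ ω_n B_n sin(ns) with ω_n = 2n: B_1 = 2/2 = 1.
Hence u(s,τ) = sin(s)sin(2τ) + sin(4s)cos(8τ).
Transform back: ψ(s,τ) = exp(s)u(s,τ).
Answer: ψ(s, τ) = exp(s)sin(s)sin(2τ) + exp(s)sin(4s)cos(8τ)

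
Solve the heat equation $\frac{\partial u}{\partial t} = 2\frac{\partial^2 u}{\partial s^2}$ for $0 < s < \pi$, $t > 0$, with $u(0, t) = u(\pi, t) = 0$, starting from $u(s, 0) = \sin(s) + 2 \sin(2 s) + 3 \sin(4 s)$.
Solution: Using separation of variables $u = X(s)T(t)$:
Eigenfunctions: $\sin(ns)$, $n = 1, 2, 3, \ldots$
General solution: $u(s, t) = \sum c_n \sin(ns) e^{-2n^2 t}$
Matching $u(s,0) = \sin(s) + 2 \sin(2 s) + 3 \sin(4 s)$ term by term: $c_1=1, c_2=2, c_4=3$.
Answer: $u(s, t) = e^{-2 t} \sin(s) + 2 e^{-8 t} \sin(2 s) + 3 e^{-32 t} \sin(4 s)$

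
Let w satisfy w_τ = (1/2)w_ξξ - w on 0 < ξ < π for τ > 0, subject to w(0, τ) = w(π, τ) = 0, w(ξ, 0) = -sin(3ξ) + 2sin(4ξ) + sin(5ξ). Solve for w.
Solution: Substitute w = exp(-τ)u.
Then w_τ = exp(-τ)(u_τ - u), w_ξξ = exp(-τ)u_ξξ; substituting and dividing by exp(-τ), the lower-order terms cancel: u_τ = (1/2)u_ξξ (standard heat equation).
Data for u: u(ξ,0) = w(ξ,0) = -sin(3ξ) + 2sin(4ξ) + sin(5ξ). The boundary conditions carry over: u(0,τ) = u(π,τ) = 0.
Separating variables: u = Σ c_n exp(-n²τ/2) sin(nξ). From u(ξ,0) = -sin(3ξ) + 2sin(4ξ) + sin(5ξ): c_3=-1, c_4=2, c_5=1.
So u(ξ,τ) = 2exp(-8τ)sin(4ξ) - exp(-9τ/2)sin(3ξ) + exp(-25τ/2)sin(5ξ), and w(ξ,τ) = exp(-τ)u(ξ,τ).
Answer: w(ξ, τ) = 2exp(-9τ)sin(4ξ) - exp(-11τ/2)sin(3ξ) + exp(-27τ/2)sin(5ξ)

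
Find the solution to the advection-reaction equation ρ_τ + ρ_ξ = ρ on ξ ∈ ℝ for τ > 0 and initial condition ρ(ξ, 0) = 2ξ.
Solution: Substitute ρ = exp(τ)u, i.e. u = exp(-τ)ρ.
By the product rule, ρ_τ = exp(τ)(u_τ + u), ρ_ξ = exp(τ)u_ξ.
Substituting into the PDE and dividing by exp(τ): u_τ + u + u_ξ = u.
The lower-order terms cancel, leaving the standard advection equation u_τ + u_ξ = 0.
Initial data for u: u(ξ,0) = ρ(ξ,0) = 2ξ.
Solve for u:
  By method of characteristics (waves move right with speed 1):
  Along characteristics ξ - τ = const, u is constant, so u(ξ,τ) = f(ξ - τ) with f = u(·, 0).
Hence u(ξ,τ) = 2ξ - 2τ.
Transform back: ρ(ξ,τ) = exp(τ)u(ξ,τ).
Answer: ρ(ξ, τ) = 2ξexp(τ) - 2τexp(τ)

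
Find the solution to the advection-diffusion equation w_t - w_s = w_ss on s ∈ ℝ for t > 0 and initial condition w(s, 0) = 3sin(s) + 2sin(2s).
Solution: Moving frame: η = s + t, σ = t, w = u(η,σ), so w_t = u_σ + u_η and w_ss = u_ηη.
Hence w_t - w_s = u_σ and the PDE becomes the heat equation u_σ = u_ηη on η ∈ ℝ.
Initial data: u(η,0) = w(η,0) = 3sin(η) + 2sin(2η). Each mode sin(nη) decays as exp(-n²σ) on ℝ, so u(η,σ) = Σ c_n exp(-n²σ) sin(nη) with c_1=3, c_2=2: u(η,σ) = 3exp(-σ)sin(η) + 2exp(-4σ)sin(2η).
Substituting back: w(s,t) = u(s + t, t).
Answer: w(s, t) = 3exp(-t)sin(s + t) + 2exp(-4t)sin(2s + 2t)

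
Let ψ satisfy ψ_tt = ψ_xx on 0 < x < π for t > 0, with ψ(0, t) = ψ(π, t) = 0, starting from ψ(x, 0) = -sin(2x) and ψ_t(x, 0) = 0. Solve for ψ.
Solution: Separating variables: ψ = Σ [A_n cos(ω_n t) + B_n sin(ω_n t)] sin(nx), ω_n = n. From ICs: A_2=-1.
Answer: ψ(x, t) = -sin(2x)cos(2t)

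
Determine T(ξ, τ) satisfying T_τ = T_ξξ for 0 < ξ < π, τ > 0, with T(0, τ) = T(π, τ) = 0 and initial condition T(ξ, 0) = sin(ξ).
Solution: Separating variables: T = Σ c_n exp(-n²τ) sin(nξ). From T(ξ,0) = sin(ξ): c_1=1.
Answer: T(ξ, τ) = exp(-τ)sin(ξ)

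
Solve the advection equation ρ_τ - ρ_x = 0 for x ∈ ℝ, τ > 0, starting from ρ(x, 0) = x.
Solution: By characteristics (dx/dτ = -1), ρ(x,τ) = f(x + τ) with f = ρ(·, 0).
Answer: ρ(x, τ) = x + τ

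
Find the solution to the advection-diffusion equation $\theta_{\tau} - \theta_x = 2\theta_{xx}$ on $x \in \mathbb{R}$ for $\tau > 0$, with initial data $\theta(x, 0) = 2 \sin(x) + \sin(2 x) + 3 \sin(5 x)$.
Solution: Moving frame: $\eta = x + \tau$, $\sigma = \tau$, $\theta = u(\eta,\sigma)$, so $\theta_{\tau} = u_{\sigma} + u_{\eta}$ and $\theta_{xx} = u_{\eta\eta}$.
Hence $\theta_{\tau} - \theta_x = u_{\sigma}$ and the PDE becomes the heat equation $u_{\sigma} = 2u_{\eta\eta}$ on $\eta \in \mathbb{R}$.
Initial data: $u(\eta,0) = \theta(\eta,0) = 2 \sin(\eta) + \sin(2 \eta) + 3 \sin(5 \eta)$. Each mode $\sin(n\eta)$ decays as $e^{-2n^2\sigma}$ on $\mathbb{R}$, so $u(\eta,\sigma) = \sum c_n e^{-2n^2\sigma} \sin(n\eta)$ with $c_1=2, c_2=1, c_5=3$: $u(\eta,\sigma) = 2 e^{-2 \sigma} \sin(\eta) + e^{-8 \sigma} \sin(2 \eta) + 3 e^{-50 \sigma} \sin(5 \eta)$.
Substituting back: $\theta(x,\tau) = u(x + \tau, \tau)$.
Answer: $\theta(x, \tau) = 2 e^{-2 \tau} \sin(\tau + x) + e^{-8 \tau} \sin(2 \tau + 2 x) + 3 e^{-50 \tau} \sin(5 \tau + 5 x)$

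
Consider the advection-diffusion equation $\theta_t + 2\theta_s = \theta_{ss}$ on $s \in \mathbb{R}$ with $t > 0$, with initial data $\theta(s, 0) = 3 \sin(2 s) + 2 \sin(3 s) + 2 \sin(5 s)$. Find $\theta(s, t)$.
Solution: Change to a moving frame: let $\eta = s - 2t$, $\sigma = t$ and write $\theta(s,t) = u(\eta,\sigma)$.
By the chain rule $\theta_t = u_{\sigma} - 2u_{\eta}$, $\theta_s = u_{\eta}$, $\theta_{ss} = u_{\eta\eta}$.
Then $\theta_t + 2\theta_s = u_{\sigma}$: the advection term cancels and the PDE becomes the heat equation $u_{\sigma} = u_{\eta\eta}$ on $\eta \in \mathbb{R}$.
Initial data: $u(\eta,0) = \theta(\eta,0) = 3 \sin(2 \eta) + 2 \sin(3 \eta) + 2 \sin(5 \eta)$.
On $\eta \in \mathbb{R}$ each mode satisfies $(\sin(n\eta))'' = -n^2 \sin(n\eta)$, so $e^{-n^2\sigma} \sin(n\eta)$ solves the heat equation; by superposition $u(\eta,\sigma) = \sum c_n e^{-n^2\sigma} \sin(n\eta)$.
Reading off the coefficients: $c_2=3, c_3=2, c_5=2$, so $u(\eta,\sigma) = 3 e^{-4 \sigma} \sin(2 \eta) + 2 e^{-9 \sigma} \sin(3 \eta) + 2 e^{-25 \sigma} \sin(5 \eta)$.
Substituting back $\eta = s - 2t$, $\sigma = t$: $\theta(s,t) = u(s - 2t, t)$.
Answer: $\theta(s, t) = 3 e^{-4 t} \sin(2 s - 4 t) + 2 e^{-9 t} \sin(3 s - 6 t) + 2 e^{-25 t} \sin(5 s - 10 t)$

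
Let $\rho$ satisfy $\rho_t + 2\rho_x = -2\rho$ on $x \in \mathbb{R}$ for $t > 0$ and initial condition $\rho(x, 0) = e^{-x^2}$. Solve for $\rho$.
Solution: Substitute $\rho = e^{-2t}u$.
Then $\rho_t = e^{-2t}(u_t - 2u)$, $\rho_x = e^{-2t}u_x$; substituting and dividing by $e^{-2t}$, the lower-order terms cancel: $u_t + 2u_x = 0$ (standard advection equation).
Data for $u$: $u(x,0) = \rho(x,0) = e^{-x^2}$.
By characteristics ($dx/dt = 2$), $u(x,t) = f(x - 2t)$ with $f = u( \cdot , 0)$.
So $u(x,t) = e^{-(-2 t + x)^2}$, and $\rho(x,t) = e^{-2t}u(x,t)$.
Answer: $\rho(x, t) = e^{-2 t} e^{-(-2 t + x)^2}$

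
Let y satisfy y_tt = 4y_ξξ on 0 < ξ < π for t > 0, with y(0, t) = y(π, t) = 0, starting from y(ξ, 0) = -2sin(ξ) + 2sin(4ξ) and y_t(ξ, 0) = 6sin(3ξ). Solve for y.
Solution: Using separation of variables y = X(ξ)T(t):
Eigenfunctions: sin(nξ), n = 1, 2, 3, ...
General solution: y(ξ, t) = Σ [A_n cos(2n t) + B_n sin(2n t)] sin(nξ)
From y(ξ,0) = -2sin(ξ) + 2sin(4ξ): A_1=-2, A_4=2. From y_t(ξ,0) = 6sin(3ξ), using y_t(ξ,0) = Σ ω_n B_n sin(nξ) with ω_n = 2n: B_3 = 6/6 = 1.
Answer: y(ξ, t) = sin(6t)sin(3ξ) - 2sin(ξ)cos(2t) + 2sin(4ξ)cos(8t)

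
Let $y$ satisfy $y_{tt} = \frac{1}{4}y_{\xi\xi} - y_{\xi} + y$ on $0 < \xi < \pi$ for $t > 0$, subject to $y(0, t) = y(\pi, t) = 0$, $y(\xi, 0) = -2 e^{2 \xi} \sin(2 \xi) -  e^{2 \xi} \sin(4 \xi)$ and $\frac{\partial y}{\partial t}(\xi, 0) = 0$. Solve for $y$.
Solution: Substitute $y = e^{2\xi}u$, i.e. $u = e^{-2\xi}y$.
By the product rule, $y_{\xi} = e^{2\xi}(u_{\xi} + 2u)$, $y_{\xi\xi} = e^{2\xi}(u_{\xi\xi} + 4u_{\xi} + 4u)$, $y_{tt} = e^{2\xi}u_{tt}$.
Substituting into the PDE and dividing by $e^{2\xi}$: $u_{tt} = \frac{1}{4}(u_{\xi\xi} + 4u_{\xi} + 4u) - (u_{\xi} + 2u) + u$.
The lower-order terms cancel, leaving the standard wave equation $u_{tt} = \frac{1}{4}u_{\xi\xi}$.
Initial data for $u$: $u(\xi,0) = e^{-2\xi}y(\xi,0) = -2 \sin(2 \xi) - \sin(4 \xi)$; $u_t(\xi,0) = e^{-2\xi}y_t(\xi,0) = 0$. The boundary conditions carry over: $u(0,t) = u(\pi,t) = 0$.
Solve for $u$:
  Using separation of variables $u = X(\xi)T(t)$:
  Eigenfunctions: $\sin(n\xi)$, $n = 1, 2, 3, \ldots$
  General solution: $u(\xi, t) = \sum [A_n \cos(n t/2) + B_n \sin(n t/2)] \sin(n\xi)$
  From $u(\xi,0) = -2 \sin(2 \xi) - \sin(4 \xi)$: $A_2=-2, A_4=-1$. From $u_t(\xi,0) = 0$: all $B_n = 0$.
Hence $u(\xi,t) = -2 \sin(2 \xi) \cos(t) - \sin(4 \xi) \cos(2 t)$.
Transform back: $y(\xi,t) = e^{2\xi}u(\xi,t)$.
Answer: $y(\xi, t) = -2 e^{2 \xi} \sin(2 \xi) \cos(t) -  e^{2 \xi} \sin(4 \xi) \cos(2 t)$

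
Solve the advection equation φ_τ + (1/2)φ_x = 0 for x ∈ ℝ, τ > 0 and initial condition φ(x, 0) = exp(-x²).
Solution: By method of characteristics (waves move right with speed 1/2):
Along characteristics x - (1/2)τ = const, φ is constant, so φ(x,τ) = f(x - (1/2)τ) with f = φ(·, 0).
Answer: φ(x, τ) = exp(-(x - τ/2)²)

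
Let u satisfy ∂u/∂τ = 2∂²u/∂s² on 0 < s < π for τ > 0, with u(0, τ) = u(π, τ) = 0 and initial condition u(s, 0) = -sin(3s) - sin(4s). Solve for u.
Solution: Using separation of variables u = X(s)T(τ):
Eigenfunctions: sin(ns), n = 1, 2, 3, ...
General solution: u(s, τ) = Σ c_n sin(ns) exp(-2n² τ)
Matching u(s,0) = -sin(3s) - sin(4s) term by term: c_3=-1, c_4=-1.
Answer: u(s, τ) = -exp(-18τ)sin(3s) - exp(-32τ)sin(4s)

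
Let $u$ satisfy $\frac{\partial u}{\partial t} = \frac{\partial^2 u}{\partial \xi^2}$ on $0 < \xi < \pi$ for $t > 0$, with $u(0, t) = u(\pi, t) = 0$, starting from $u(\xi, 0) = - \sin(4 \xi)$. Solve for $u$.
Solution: Separating variables: $u = \sum c_n e^{-n^2t} \sin(n\xi)$. From $u(\xi,0) = - \sin(4 \xi)$: $c_4=-1$.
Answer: $u(\xi, t) = - e^{-16 t} \sin(4 \xi)$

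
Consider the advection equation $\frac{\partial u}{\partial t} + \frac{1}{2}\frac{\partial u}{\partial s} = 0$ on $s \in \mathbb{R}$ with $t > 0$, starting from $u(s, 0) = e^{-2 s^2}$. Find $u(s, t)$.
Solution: By characteristics ($ds/dt = 1/2$), $u(s,t) = f(s - \frac{1}{2}t)$ with $f = u( \cdot , 0)$.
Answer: $u(s, t) = e^{-2 (s - t/2)^2}$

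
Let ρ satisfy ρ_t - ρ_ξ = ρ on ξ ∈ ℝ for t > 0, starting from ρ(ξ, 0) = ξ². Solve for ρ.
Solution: Substitute ρ = exp(t)u, i.e. u = exp(-t)ρ.
By the product rule, ρ_t = exp(t)(u_t + u), ρ_ξ = exp(t)u_ξ.
Substituting into the PDE and dividing by exp(t): u_t + u - u_ξ = u.
The lower-order terms cancel, leaving the standard advection equation u_t - u_ξ = 0.
Initial data for u: u(ξ,0) = ρ(ξ,0) = ξ².
Solve for u:
  By method of characteristics (waves move left with speed 1):
  Along characteristics ξ + t = const, u is constant, so u(ξ,t) = f(ξ + t) with f = u(·, 0).
Hence u(ξ,t) = t² + 2tξ + ξ².
Transform back: ρ(ξ,t) = exp(t)u(ξ,t).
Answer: ρ(ξ, t) = t²exp(t) + 2tξexp(t) + ξ²exp(t)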